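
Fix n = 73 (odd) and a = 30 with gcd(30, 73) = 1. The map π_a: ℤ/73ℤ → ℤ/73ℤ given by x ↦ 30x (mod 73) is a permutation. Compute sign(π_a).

-1

Start at x=9: 9 → 51 → 70 → 56 → 1 → 30 → 24 → … (one orbit).
4 cycles of lengths [24, 24, 24, 1].
With 4 cycles on 73 points, sign = (−1)^{73−4} = -1.
The Jacobi symbol (30|73) = -1 (Zolotarev) agrees.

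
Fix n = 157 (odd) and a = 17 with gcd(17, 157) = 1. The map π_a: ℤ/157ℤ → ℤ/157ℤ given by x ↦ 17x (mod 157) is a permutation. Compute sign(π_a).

+1

Trace 37: π^k(37) = [37, 1, 17, 132, 46, 154, 106] for k=0..6.
Decompose π into cycles: lengths [39, 39, 39, 39, 1] (5 cycles, including the fixed point 0).
Σ(ℓ_i−1) = 157−5 = 152; sign = (−1)^152 = +1.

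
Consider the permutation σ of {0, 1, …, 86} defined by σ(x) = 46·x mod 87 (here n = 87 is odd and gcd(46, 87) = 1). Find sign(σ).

Orbit of 28 under x↦46x: [28, 70, 1, 46]… (length divides ord_87(46)).
The orbit structure of x ↦ 46x mod 87: 24 orbits of sizes [4, 4, 4, 4, 4, 4, 4, 4, 4, 4, 4, 4, 4, 4, 4, 4, 4, 4, 4, 4, 4, 1, 1, 1].
24 cycles on 87: each ℓ→(−1)^(ℓ−1), product (−1)^63 = -1.
(46|87)_J = -1 (Zolotarev's lemma cross-check).

-1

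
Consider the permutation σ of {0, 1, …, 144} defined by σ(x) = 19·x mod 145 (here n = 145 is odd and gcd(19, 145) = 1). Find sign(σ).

Orbit of 119 under x↦19x: [119, 86, 39, 16, 14, 121, 124]… (length divides ord_145(19)).
8 cycles of lengths [28, 28, 28, 28, 28, 2, 2, 1].
145 − 8 = 137 transpositions; sign(π) = (−1)^137 = -1.
Check: (19/145) = -1 by Zolotarev.

-1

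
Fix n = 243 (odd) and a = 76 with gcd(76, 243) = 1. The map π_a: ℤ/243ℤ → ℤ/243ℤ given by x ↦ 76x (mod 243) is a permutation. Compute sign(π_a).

+1

Orbit of 22 under x↦76x: [22, 214, 226, 166, 223, 181, 148]… (length divides ord_243(76)).
11 cycles of lengths [81, 81, 27, 27, 9, 9, 3, 3, 1, 1, 1].
243 − 11 = 232 transpositions; sign(π) = (−1)^232 = +1.
The Jacobi symbol (76|243) = +1 (Zolotarev) agrees.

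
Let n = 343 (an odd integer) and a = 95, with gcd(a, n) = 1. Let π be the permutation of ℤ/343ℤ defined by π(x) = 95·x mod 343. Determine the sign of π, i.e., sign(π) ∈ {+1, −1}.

+1

Trace 148: π^k(148) = [148, 340, 58, 22, 32, 296, 337] for k=0..6.
Cycle lengths of π_95 on ℤ/343ℤ: [147, 147, 21, 21, 3, 3, 1]; 7 cycles in total.
Σ(ℓ_i−1) = 343−7 = 336; sign = (−1)^336 = +1.
The Jacobi symbol (95|343) = +1 (Zolotarev) agrees.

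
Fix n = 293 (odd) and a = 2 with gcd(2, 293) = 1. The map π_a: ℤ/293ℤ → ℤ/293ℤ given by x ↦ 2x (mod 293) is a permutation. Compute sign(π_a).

-1

Start at x=252: 252 → 211 → 129 → 258 → 223 → 153 → 13 → … (one orbit).
2 cycles of lengths [292, 1].
2 cycles on 293: each ℓ→(−1)^(ℓ−1), product (−1)^291 = -1.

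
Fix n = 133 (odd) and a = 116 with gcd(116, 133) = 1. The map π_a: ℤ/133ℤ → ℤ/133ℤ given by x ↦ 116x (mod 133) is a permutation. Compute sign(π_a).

Trace 1: π^k(1) = [1, 116, 23, 8, 130, 51, 64] for k=0..6.
π_116 has 10 disjoint cycles with lengths [18, 18, 18, 18, 18, 18, 18, 3, 3, 1] on {0,…,132}.
133 − 10 = 123 transpositions; sign(π) = (−1)^123 = -1.
Zolotarev: (116|133) = -1, matching the cycle-count sign.

-1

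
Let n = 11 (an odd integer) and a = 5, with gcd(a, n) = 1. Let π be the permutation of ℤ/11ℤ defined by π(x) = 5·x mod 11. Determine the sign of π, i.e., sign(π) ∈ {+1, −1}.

+1

Orbit of 1 under x↦5x: [1, 5, 3, 4, 9]… (length divides ord_11(5)).
π_5 has 3 disjoint cycles with lengths [5, 5, 1] on {0,…,10}.
Σ(ℓ_i−1) = 11−3 = 8; sign = (−1)^8 = +1.
Zolotarev: (5|11) = +1, matching the cycle-count sign.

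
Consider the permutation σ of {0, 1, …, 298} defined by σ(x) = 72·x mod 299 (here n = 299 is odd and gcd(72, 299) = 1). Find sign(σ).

-1

Orbit of 41 under x↦72x: [41, 261, 254, 49, 239, 165, 219]… (length divides ord_299(72)).
Cycle lengths of π_72 on ℤ/299ℤ: [132, 132, 12, 11, 11, 1]; 6 cycles in total.
Σ(ℓ_i−1) = 299−6 = 293; sign = (−1)^293 = -1.
Check: (72/299) = -1 by Zolotarev.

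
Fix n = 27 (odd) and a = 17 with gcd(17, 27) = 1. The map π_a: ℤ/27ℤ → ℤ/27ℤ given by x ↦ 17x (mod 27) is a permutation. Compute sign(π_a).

Orbit of 26 under x↦17x: [26, 10, 8, 1, 17, 19]… (length divides ord_27(17)).
The orbit structure of x ↦ 17x mod 27: 8 orbits of sizes [6, 6, 6, 2, 2, 2, 2, 1].
sign(π) = (−1)^{n − #cycles} = (−1)^{27−8} = (−1)^19 = -1.
Via Zolotarev, sign(π_{17}) = (17|27) = -1.

-1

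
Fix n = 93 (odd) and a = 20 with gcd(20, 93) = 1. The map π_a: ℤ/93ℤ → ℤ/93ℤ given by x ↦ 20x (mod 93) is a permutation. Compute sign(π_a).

-1

Orbit of 67 under x↦20x: [67, 38, 16, 41, 76, 32, 82]… (length divides ord_93(20)).
Cycle lengths of π_20 on ℤ/93ℤ: [30, 30, 15, 15, 2, 1]; 6 cycles in total.
With 6 cycles on 93 points, sign = (−1)^{93−6} = -1.
Check: (20/93) = -1 by Zolotarev.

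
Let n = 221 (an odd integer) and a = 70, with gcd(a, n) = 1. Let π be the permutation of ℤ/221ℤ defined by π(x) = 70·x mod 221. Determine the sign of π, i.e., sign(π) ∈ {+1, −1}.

Start at x=1: 1 → 70 → 38 → 8 → 118 → 83 → 64 → … (one orbit).
Cycle type of π: 8×26 + 4×3 + 1; total 30 cycles.
n − c = 221 − 30 = 191; sign = (−1)^191 = -1.

-1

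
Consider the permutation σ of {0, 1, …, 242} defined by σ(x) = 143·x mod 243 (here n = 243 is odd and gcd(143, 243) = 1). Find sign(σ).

Start at x=71: 71 → 190 → 197 → 226 → 242 → 100 → 206 → … (one orbit).
Cycle type of π: 54×3 + 18×3 + 6×3 + 2×4 + 1; total 14 cycles.
Σ(ℓ_i−1) = 243−14 = 229; sign = (−1)^229 = -1.
The Jacobi symbol (143|243) = -1 (Zolotarev) agrees.

-1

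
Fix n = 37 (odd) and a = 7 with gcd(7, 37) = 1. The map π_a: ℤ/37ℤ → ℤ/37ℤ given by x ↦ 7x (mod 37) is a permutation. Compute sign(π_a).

Start at x=33: 33 → 9 → 26 → 34 → 16 → 1 → 7 → … (one orbit).
The orbit structure of x ↦ 7x mod 37: 5 orbits of sizes [9, 9, 9, 9, 1].
n − c = 37 − 5 = 32; sign = (−1)^32 = +1.
The Jacobi symbol (7|37) = +1 (Zolotarev) agrees.

+1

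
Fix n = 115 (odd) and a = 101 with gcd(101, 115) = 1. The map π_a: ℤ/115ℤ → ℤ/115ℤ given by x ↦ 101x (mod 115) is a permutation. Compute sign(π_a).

Start at x=81: 81 → 16 → 6 → 31 → 26 → 96 → 36 → … (one orbit).
π_101 has 15 disjoint cycles with lengths [11, 11, 11, 11, 11, 11, 11, 11, 11, 11, 1, 1, 1, 1, 1] on {0,…,114}.
115 − 15 = 100 transpositions; sign(π) = (−1)^100 = +1.
Check: (101/115) = +1 by Zolotarev.

+1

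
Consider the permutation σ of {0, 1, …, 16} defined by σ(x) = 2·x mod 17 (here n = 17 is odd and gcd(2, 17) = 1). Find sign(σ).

+1

Trace 8: π^k(8) = [8, 16, 15, 13, 9, 1, 2] for k=0..6.
π_2 has 3 disjoint cycles with lengths [8, 8, 1] on {0,…,16}.
With 3 cycles on 17 points, sign = (−1)^{17−3} = +1.
The Jacobi symbol (2|17) = +1 (Zolotarev) agrees.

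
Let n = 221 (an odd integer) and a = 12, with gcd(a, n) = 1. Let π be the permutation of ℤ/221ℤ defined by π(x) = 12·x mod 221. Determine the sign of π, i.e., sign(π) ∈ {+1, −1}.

Trace 53: π^k(53) = [53, 194, 118, 90, 196, 142, 157] for k=0..6.
Cycle type of π: 16×13 + 2×6 + 1; total 20 cycles.
20 cycles on 221: each ℓ→(−1)^(ℓ−1), product (−1)^201 = -1.
The Jacobi symbol (12|221) = -1 (Zolotarev) agrees.

-1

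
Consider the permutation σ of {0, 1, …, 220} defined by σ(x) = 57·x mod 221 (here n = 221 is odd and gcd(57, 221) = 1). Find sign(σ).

Orbit of 25 under x↦57x: [25, 99, 118, 96, 168, 73, 183]… (length divides ord_221(57)).
17 cycles of lengths [16, 16, 16, 16, 16, 16, 16, 16, 16, 16, 16, 16, 16, 4, 4, 4, 1].
221 − 17 = 204 transpositions; sign(π) = (−1)^204 = +1.
Zolotarev: (57|221) = +1, matching the cycle-count sign.

+1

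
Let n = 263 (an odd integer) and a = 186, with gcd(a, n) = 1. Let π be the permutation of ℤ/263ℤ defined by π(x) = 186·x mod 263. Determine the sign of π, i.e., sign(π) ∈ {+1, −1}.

+1

Start at x=12: 12 → 128 → 138 → 157 → 9 → 96 → 235 → … (one orbit).
3 cycles of lengths [131, 131, 1].
263 − 3 = 260 transpositions; sign(π) = (−1)^260 = +1.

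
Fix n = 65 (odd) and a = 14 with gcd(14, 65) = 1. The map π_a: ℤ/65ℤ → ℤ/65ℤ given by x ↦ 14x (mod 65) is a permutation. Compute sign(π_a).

Trace 14: π^k(14) = [14, 1] for k=0..1.
The orbit structure of x ↦ 14x mod 65: 39 orbits of sizes [2, 2, 2, 2, 2, 2, 2, 2, 2, 2, 2, 2, 2, 2, 2, 2, 2, 2, 2, 2, 2, 2, 2, 2, 2, 2, 1, 1, 1, 1, 1, 1, 1, 1, 1, 1, 1, 1, 1].
n − c = 65 − 39 = 26; sign = (−1)^26 = +1.

+1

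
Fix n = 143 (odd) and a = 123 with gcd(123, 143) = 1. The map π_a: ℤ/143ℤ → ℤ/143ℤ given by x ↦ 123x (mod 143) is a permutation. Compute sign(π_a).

Orbit of 96 under x↦123x: [96, 82, 76, 53, 84, 36, 138]… (length divides ord_143(123)).
Decompose π into cycles: lengths [60, 60, 12, 10, 1] (5 cycles, including the fixed point 0).
Σ(ℓ_i−1) = 143−5 = 138; sign = (−1)^138 = +1.
(123|143)_J = +1 (Zolotarev's lemma cross-check).

+1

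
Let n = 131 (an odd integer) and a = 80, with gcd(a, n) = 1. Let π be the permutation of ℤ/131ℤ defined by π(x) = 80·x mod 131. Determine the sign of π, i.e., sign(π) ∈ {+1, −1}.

+1

Trace 62: π^k(62) = [62, 113, 1, 80, 112, 52, 99] for k=0..6.
Cycle lengths of π_80 on ℤ/131ℤ: [13, 13, 13, 13, 13, 13, 13, 13, 13, 13, 1]; 11 cycles in total.
131 − 11 = 120 transpositions; sign(π) = (−1)^120 = +1.
Zolotarev: (80|131) = +1, matching the cycle-count sign.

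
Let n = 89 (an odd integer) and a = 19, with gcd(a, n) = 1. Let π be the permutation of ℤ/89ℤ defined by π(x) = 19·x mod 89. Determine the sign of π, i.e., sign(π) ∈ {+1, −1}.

Trace 85: π^k(85) = [85, 13, 69, 65, 78, 58, 34] for k=0..6.
Cycle lengths of π_19 on ℤ/89ℤ: [88, 1]; 2 cycles in total.
With 2 cycles on 89 points, sign = (−1)^{89−2} = -1.
Check: (19/89) = -1 by Zolotarev.

-1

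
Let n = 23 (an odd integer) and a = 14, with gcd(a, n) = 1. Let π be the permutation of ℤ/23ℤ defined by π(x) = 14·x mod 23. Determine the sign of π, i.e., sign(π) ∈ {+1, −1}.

-1

Start at x=1: 1 → 14 → 12 → 7 → 6 → 15 → 3 → … (one orbit).
Cycle type of π: 22 + 1; total 2 cycles.
sign(π) = (−1)^{n − #cycles} = (−1)^{23−2} = (−1)^21 = -1.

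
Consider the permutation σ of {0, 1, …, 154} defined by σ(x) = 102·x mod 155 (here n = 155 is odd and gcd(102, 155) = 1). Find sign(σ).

-1

Orbit of 121 under x↦102x: [121, 97, 129, 138, 126, 142, 69]… (length divides ord_155(102)).
Cycle type of π: 60×2 + 15×2 + 4 + 1; total 6 cycles.
Σ(ℓ_i−1) = 155−6 = 149; sign = (−1)^149 = -1.
The Jacobi symbol (102|155) = -1 (Zolotarev) agrees.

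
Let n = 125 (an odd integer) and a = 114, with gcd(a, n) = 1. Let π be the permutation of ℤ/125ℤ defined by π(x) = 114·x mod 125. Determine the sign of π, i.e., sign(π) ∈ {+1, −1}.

+1

Orbit of 74 under x↦114x: [74, 61, 79, 6, 59, 101, 14]… (length divides ord_125(114)).
π_114 has 7 disjoint cycles with lengths [50, 50, 10, 10, 2, 2, 1] on {0,…,124}.
125 − 7 = 118 transpositions; sign(π) = (−1)^118 = +1.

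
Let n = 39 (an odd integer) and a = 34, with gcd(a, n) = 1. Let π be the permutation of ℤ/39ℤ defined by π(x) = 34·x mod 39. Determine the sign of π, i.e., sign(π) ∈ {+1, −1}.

-1

Trace 1: π^k(1) = [1, 34, 25, 31] for k=0..3.
Cycle lengths of π_34 on ℤ/39ℤ: [4, 4, 4, 4, 4, 4, 4, 4, 4, 1, 1, 1]; 12 cycles in total.
12 cycles on 39: each ℓ→(−1)^(ℓ−1), product (−1)^27 = -1.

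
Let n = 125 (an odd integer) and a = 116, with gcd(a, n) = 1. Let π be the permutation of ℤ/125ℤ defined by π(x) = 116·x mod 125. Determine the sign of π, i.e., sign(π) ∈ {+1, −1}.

Orbit of 106 under x↦116x: [106, 46, 86, 101, 91, 56, 121]… (length divides ord_125(116)).
The orbit structure of x ↦ 116x mod 125: 13 orbits of sizes [25, 25, 25, 25, 5, 5, 5, 5, 1, 1, 1, 1, 1].
sign(π) = (−1)^{n − #cycles} = (−1)^{125−13} = (−1)^112 = +1.

+1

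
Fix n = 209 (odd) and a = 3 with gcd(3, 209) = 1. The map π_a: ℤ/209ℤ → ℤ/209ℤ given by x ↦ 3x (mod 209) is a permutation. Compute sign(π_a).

-1

Start at x=60: 60 → 180 → 122 → 157 → 53 → 159 → 59 → … (one orbit).
Cycle type of π: 90×2 + 18 + 5×2 + 1; total 6 cycles.
n − c = 209 − 6 = 203; sign = (−1)^203 = -1.
Zolotarev: (3|209) = -1, matching the cycle-count sign.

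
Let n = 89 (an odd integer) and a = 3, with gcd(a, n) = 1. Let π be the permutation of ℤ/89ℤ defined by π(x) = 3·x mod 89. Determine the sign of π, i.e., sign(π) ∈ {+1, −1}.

Orbit of 63 under x↦3x: [63, 11, 33, 10, 30, 1, 3]… (length divides ord_89(3)).
2 cycles of lengths [88, 1].
n − c = 89 − 2 = 87; sign = (−1)^87 = -1.
Zolotarev: (3|89) = -1, matching the cycle-count sign.

-1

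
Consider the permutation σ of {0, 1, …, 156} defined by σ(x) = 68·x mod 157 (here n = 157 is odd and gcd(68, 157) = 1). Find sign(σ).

+1

Orbit of 44 under x↦68x: [44, 9, 141, 11, 120, 153, 42]… (length divides ord_157(68)).
Decompose π into cycles: lengths [78, 78, 1] (3 cycles, including the fixed point 0).
Σ(ℓ_i−1) = 157−3 = 154; sign = (−1)^154 = +1.
Check: (68/157) = +1 by Zolotarev.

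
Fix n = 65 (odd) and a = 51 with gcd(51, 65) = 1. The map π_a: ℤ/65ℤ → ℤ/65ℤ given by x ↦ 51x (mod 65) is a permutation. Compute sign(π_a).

+1

Trace 51: π^k(51) = [51, 1] for k=0..1.
Cycle lengths of π_51 on ℤ/65ℤ: [2, 2, 2, 2, 2, 2, 2, 2, 2, 2, 2, 2, 2, 2, 2, 2, 2, 2, 2, 2, 2, 2, 2, 2, 2, 2, 2, 2, 2, 2, 1, 1, 1, 1, 1]; 35 cycles in total.
65 − 35 = 30 transpositions; sign(π) = (−1)^30 = +1.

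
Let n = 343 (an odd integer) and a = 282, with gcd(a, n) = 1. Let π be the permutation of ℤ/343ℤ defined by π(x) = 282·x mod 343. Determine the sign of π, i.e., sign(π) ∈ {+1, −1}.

Start at x=4: 4 → 99 → 135 → 340 → 183 → 156 → 88 → … (one orbit).
Cycle lengths of π_282 on ℤ/343ℤ: [147, 147, 21, 21, 3, 3, 1]; 7 cycles in total.
Σ(ℓ_i−1) = 343−7 = 336; sign = (−1)^336 = +1.
Zolotarev: (282|343) = +1, matching the cycle-count sign.

+1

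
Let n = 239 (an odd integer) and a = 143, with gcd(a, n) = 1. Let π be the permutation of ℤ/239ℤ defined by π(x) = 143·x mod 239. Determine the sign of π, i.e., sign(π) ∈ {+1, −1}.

Orbit of 145 under x↦143x: [145, 181, 71, 115, 193, 114, 50]… (length divides ord_239(143)).
Cycle lengths of π_143 on ℤ/239ℤ: [238, 1]; 2 cycles in total.
n − c = 239 − 2 = 237; sign = (−1)^237 = -1.
Via Zolotarev, sign(π_{143}) = (143|239) = -1.

-1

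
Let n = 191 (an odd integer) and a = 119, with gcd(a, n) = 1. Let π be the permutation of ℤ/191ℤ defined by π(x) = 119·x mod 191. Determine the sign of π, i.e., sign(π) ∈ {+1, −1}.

Orbit of 3 under x↦119x: [3, 166, 81, 89, 86, 111, 30]… (length divides ord_191(119)).
Cycle type of π: 190 + 1; total 2 cycles.
With 2 cycles on 191 points, sign = (−1)^{191−2} = -1.
Check: (119/191) = -1 by Zolotarev.

-1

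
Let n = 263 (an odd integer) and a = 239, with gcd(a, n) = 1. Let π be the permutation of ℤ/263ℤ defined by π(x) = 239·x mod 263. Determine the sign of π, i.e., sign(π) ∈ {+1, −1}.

-1

Start at x=10: 10 → 23 → 237 → 98 → 15 → 166 → 224 → … (one orbit).
The orbit structure of x ↦ 239x mod 263: 2 orbits of sizes [262, 1].
n − c = 263 − 2 = 261; sign = (−1)^261 = -1.
(239|263)_J = -1 (Zolotarev's lemma cross-check).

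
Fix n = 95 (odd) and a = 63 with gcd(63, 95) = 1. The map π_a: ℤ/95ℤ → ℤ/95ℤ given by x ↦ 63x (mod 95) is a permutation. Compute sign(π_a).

Orbit of 92 under x↦63x: [92, 1, 63, 74, 7, 61, 43]… (length divides ord_95(63)).
Cycle lengths of π_63 on ℤ/95ℤ: [36, 36, 9, 9, 4, 1]; 6 cycles in total.
n − c = 95 − 6 = 89; sign = (−1)^89 = -1.
(63|95)_J = -1 (Zolotarev's lemma cross-check).

-1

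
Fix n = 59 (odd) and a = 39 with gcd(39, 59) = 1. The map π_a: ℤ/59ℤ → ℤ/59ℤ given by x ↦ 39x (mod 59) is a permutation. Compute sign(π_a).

Trace 24: π^k(24) = [24, 51, 42, 45, 44, 5, 18] for k=0..6.
Decompose π into cycles: lengths [58, 1] (2 cycles, including the fixed point 0).
59 − 2 = 57 transpositions; sign(π) = (−1)^57 = -1.
The Jacobi symbol (39|59) = -1 (Zolotarev) agrees.

-1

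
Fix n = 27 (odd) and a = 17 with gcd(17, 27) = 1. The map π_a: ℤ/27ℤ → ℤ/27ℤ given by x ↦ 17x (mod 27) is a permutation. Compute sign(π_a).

-1

Orbit of 10 under x↦17x: [10, 8, 1, 17, 19, 26]… (length divides ord_27(17)).
Cycle type of π: 6×3 + 2×4 + 1; total 8 cycles.
sign(π) = (−1)^{n − #cycles} = (−1)^{27−8} = (−1)^19 = -1.
The Jacobi symbol (17|27) = -1 (Zolotarev) agrees.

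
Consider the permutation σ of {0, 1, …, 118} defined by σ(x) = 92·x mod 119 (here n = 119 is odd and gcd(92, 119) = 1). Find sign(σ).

Trace 8: π^k(8) = [8, 22, 1, 92, 15, 71, 106] for k=0..6.
The orbit structure of x ↦ 92x mod 119: 14 orbits of sizes [16, 16, 16, 16, 16, 16, 16, 1, 1, 1, 1, 1, 1, 1].
n − c = 119 − 14 = 105; sign = (−1)^105 = -1.

-1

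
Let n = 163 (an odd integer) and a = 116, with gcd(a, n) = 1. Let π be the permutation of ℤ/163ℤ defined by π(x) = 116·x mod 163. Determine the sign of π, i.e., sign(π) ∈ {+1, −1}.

Trace 53: π^k(53) = [53, 117, 43, 98, 121, 18, 132] for k=0..6.
The orbit structure of x ↦ 116x mod 163: 2 orbits of sizes [162, 1].
With 2 cycles on 163 points, sign = (−1)^{163−2} = -1.

-1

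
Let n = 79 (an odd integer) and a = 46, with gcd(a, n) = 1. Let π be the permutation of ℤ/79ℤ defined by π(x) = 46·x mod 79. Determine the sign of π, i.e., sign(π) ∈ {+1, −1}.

Start at x=67: 67 → 1 → 46 → 62 → 8 → 52 → 22 → … (one orbit).
The orbit structure of x ↦ 46x mod 79: 7 orbits of sizes [13, 13, 13, 13, 13, 13, 1].
Σ(ℓ_i−1) = 79−7 = 72; sign = (−1)^72 = +1.

+1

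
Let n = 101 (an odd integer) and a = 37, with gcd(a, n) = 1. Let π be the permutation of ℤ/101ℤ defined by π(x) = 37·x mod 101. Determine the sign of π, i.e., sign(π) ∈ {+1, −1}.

Orbit of 5 under x↦37x: [5, 84, 78, 58, 25, 16, 87]… (length divides ord_101(37)).
Decompose π into cycles: lengths [25, 25, 25, 25, 1] (5 cycles, including the fixed point 0).
5 cycles on 101: each ℓ→(−1)^(ℓ−1), product (−1)^96 = +1.
(37|101)_J = +1 (Zolotarev's lemma cross-check).

+1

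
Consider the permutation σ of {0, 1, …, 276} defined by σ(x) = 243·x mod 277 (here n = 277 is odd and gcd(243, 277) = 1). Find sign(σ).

+1

Trace 185: π^k(185) = [185, 81, 16, 10, 214, 203, 23] for k=0..6.
5 cycles of lengths [69, 69, 69, 69, 1].
sign(π) = (−1)^{n − #cycles} = (−1)^{277−5} = (−1)^272 = +1.
Zolotarev: (243|277) = +1, matching the cycle-count sign.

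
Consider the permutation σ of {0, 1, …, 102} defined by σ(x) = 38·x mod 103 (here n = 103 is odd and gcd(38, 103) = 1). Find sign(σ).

+1

Orbit of 76 under x↦38x: [76, 4, 49, 8, 98, 16, 93]… (length divides ord_103(38)).
Decompose π into cycles: lengths [51, 51, 1] (3 cycles, including the fixed point 0).
Σ(ℓ_i−1) = 103−3 = 100; sign = (−1)^100 = +1.
The Jacobi symbol (38|103) = +1 (Zolotarev) agrees.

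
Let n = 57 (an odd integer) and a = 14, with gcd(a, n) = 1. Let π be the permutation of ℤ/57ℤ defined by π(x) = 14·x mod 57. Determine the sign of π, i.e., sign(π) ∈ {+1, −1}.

+1

Start at x=8: 8 → 55 → 29 → 7 → 41 → 4 → 56 → … (one orbit).
Cycle type of π: 18×3 + 2 + 1; total 5 cycles.
57 − 5 = 52 transpositions; sign(π) = (−1)^52 = +1.
(14|57)_J = +1 (Zolotarev's lemma cross-check).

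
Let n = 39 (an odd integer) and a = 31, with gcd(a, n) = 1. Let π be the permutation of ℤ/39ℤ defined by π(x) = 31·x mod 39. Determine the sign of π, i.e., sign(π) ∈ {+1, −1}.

-1

Orbit of 34 under x↦31x: [34, 1, 31, 25]… (length divides ord_39(31)).
Cycle type of π: 4×9 + 1×3; total 12 cycles.
n − c = 39 − 12 = 27; sign = (−1)^27 = -1.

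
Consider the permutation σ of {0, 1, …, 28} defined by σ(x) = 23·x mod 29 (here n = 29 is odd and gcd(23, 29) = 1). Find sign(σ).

Trace 7: π^k(7) = [7, 16, 20, 25, 24, 1, 23] for k=0..6.
5 cycles of lengths [7, 7, 7, 7, 1].
n − c = 29 − 5 = 24; sign = (−1)^24 = +1.
The Jacobi symbol (23|29) = +1 (Zolotarev) agrees.

+1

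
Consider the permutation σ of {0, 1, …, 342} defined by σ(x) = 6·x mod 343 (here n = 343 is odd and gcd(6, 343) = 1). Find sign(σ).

Trace 239: π^k(239) = [239, 62, 29, 174, 15, 90, 197] for k=0..6.
π_6 has 10 disjoint cycles with lengths [98, 98, 98, 14, 14, 14, 2, 2, 2, 1] on {0,…,342}.
10 cycles on 343: each ℓ→(−1)^(ℓ−1), product (−1)^333 = -1.
Zolotarev: (6|343) = -1, matching the cycle-count sign.

-1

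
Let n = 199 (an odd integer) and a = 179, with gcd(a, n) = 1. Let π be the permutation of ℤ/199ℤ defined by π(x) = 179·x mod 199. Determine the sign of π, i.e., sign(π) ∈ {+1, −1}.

-1

Start at x=158: 158 → 24 → 117 → 48 → 35 → 96 → 70 → … (one orbit).
π_179 has 2 disjoint cycles with lengths [198, 1] on {0,…,198}.
2 cycles on 199: each ℓ→(−1)^(ℓ−1), product (−1)^197 = -1.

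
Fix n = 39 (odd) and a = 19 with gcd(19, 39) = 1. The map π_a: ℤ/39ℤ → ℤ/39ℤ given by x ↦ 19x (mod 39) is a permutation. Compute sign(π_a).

-1

Start at x=28: 28 → 25 → 7 → 16 → 31 → 4 → 37 → … (one orbit).
6 cycles of lengths [12, 12, 12, 1, 1, 1].
sign(π) = (−1)^{n − #cycles} = (−1)^{39−6} = (−1)^33 = -1.
(19|39)_J = -1 (Zolotarev's lemma cross-check).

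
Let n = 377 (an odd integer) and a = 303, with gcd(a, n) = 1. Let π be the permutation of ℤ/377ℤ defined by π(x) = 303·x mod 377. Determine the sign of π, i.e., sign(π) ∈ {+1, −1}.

+1

Trace 315: π^k(315) = [315, 64, 165, 231, 248, 121, 94] for k=0..6.
Cycle lengths of π_303 on ℤ/377ℤ: [42, 42, 42, 42, 42, 42, 42, 42, 14, 14, 6, 6, 1]; 13 cycles in total.
13 cycles on 377: each ℓ→(−1)^(ℓ−1), product (−1)^364 = +1.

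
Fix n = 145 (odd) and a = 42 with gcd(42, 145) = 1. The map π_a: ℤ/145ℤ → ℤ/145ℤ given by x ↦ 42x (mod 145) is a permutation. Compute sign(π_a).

Start at x=92: 92 → 94 → 33 → 81 → 67 → 59 → 13 → … (one orbit).
8 cycles of lengths [28, 28, 28, 28, 14, 14, 4, 1].
n − c = 145 − 8 = 137; sign = (−1)^137 = -1.

-1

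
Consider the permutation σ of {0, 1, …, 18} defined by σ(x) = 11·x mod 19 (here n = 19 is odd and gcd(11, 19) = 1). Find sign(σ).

+1

Start at x=7: 7 → 1 → 11 → 7 (one orbit).
π_11 has 7 disjoint cycles with lengths [3, 3, 3, 3, 3, 3, 1] on {0,…,18}.
With 7 cycles on 19 points, sign = (−1)^{19−7} = +1.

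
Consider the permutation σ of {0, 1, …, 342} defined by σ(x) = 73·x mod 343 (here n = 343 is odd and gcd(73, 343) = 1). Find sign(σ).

Start at x=148: 148 → 171 → 135 → 251 → 144 → 222 → 85 → … (one orbit).
The orbit structure of x ↦ 73x mod 343: 4 orbits of sizes [294, 42, 6, 1].
343 − 4 = 339 transpositions; sign(π) = (−1)^339 = -1.
Check: (73/343) = -1 by Zolotarev.

-1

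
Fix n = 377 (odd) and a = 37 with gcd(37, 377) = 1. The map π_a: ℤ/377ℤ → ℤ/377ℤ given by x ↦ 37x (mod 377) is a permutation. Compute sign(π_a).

Trace 339: π^k(339) = [339, 102, 4, 148, 198, 163, 376] for k=0..6.
Cycle lengths of π_37 on ℤ/377ℤ: [84, 84, 84, 84, 28, 12, 1]; 7 cycles in total.
7 cycles on 377: each ℓ→(−1)^(ℓ−1), product (−1)^370 = +1.
Zolotarev: (37|377) = +1, matching the cycle-count sign.

+1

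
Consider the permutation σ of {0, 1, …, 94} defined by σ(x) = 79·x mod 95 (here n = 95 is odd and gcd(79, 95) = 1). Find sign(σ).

-1

Orbit of 79 under x↦79x: [79, 66, 84, 81, 34, 26, 59]… (length divides ord_95(79)).
Decompose π into cycles: lengths [18, 18, 18, 18, 18, 2, 2, 1] (8 cycles, including the fixed point 0).
Σ(ℓ_i−1) = 95−8 = 87; sign = (−1)^87 = -1.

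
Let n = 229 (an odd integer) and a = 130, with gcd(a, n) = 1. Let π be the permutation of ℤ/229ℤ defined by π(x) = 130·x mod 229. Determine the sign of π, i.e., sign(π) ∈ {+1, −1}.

Start at x=17: 17 → 149 → 134 → 16 → 19 → 180 → 42 → … (one orbit).
5 cycles of lengths [57, 57, 57, 57, 1].
Σ(ℓ_i−1) = 229−5 = 224; sign = (−1)^224 = +1.

+1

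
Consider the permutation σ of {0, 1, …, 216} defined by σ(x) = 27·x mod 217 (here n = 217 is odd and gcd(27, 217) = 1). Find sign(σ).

+1

Start at x=153: 153 → 8 → 216 → 190 → 139 → 64 → 209 → … (one orbit).
Cycle type of π: 10×21 + 2×3 + 1; total 25 cycles.
217 − 25 = 192 transpositions; sign(π) = (−1)^192 = +1.
(27|217)_J = +1 (Zolotarev's lemma cross-check).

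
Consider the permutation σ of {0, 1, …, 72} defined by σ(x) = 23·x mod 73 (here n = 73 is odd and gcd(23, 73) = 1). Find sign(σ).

Start at x=49: 49 → 32 → 6 → 65 → 35 → 2 → 46 → … (one orbit).
3 cycles of lengths [36, 36, 1].
With 3 cycles on 73 points, sign = (−1)^{73−3} = +1.
Check: (23/73) = +1 by Zolotarev.

+1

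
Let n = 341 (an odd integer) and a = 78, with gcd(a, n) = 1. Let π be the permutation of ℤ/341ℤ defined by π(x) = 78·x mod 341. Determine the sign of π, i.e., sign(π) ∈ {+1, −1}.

Orbit of 221 under x↦78x: [221, 188, 1, 78, 287]… (length divides ord_341(78)).
Cycle type of π: 5×66 + 1×11; total 77 cycles.
77 cycles on 341: each ℓ→(−1)^(ℓ−1), product (−1)^264 = +1.
Zolotarev: (78|341) = +1, matching the cycle-count sign.

+1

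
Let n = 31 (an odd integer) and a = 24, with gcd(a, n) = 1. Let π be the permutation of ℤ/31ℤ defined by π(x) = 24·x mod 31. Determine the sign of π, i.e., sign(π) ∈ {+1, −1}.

Orbit of 3 under x↦24x: [3, 10, 23, 25, 11, 16, 12]… (length divides ord_31(24)).
Cycle type of π: 30 + 1; total 2 cycles.
31 − 2 = 29 transpositions; sign(π) = (−1)^29 = -1.

-1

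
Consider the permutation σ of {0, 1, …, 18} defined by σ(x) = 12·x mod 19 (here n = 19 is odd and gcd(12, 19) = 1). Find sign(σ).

Trace 1: π^k(1) = [1, 12, 11, 18, 7, 8] for k=0..5.
Cycle lengths of π_12 on ℤ/19ℤ: [6, 6, 6, 1]; 4 cycles in total.
Σ(ℓ_i−1) = 19−4 = 15; sign = (−1)^15 = -1.
Check: (12/19) = -1 by Zolotarev.

-1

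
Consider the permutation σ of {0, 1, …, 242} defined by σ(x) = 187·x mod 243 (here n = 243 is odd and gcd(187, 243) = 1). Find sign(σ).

Trace 142: π^k(142) = [142, 67, 136, 160, 31, 208, 16] for k=0..6.
11 cycles of lengths [81, 81, 27, 27, 9, 9, 3, 3, 1, 1, 1].
11 cycles on 243: each ℓ→(−1)^(ℓ−1), product (−1)^232 = +1.
(187|243)_J = +1 (Zolotarev's lemma cross-check).

+1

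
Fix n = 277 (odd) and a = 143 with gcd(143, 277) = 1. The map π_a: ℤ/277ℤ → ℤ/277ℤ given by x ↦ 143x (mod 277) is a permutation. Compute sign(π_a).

-1

Trace 226: π^k(226) = [226, 186, 6, 27, 260, 62, 2] for k=0..6.
The orbit structure of x ↦ 143x mod 277: 2 orbits of sizes [276, 1].
277 − 2 = 275 transpositions; sign(π) = (−1)^275 = -1.
The Jacobi symbol (143|277) = -1 (Zolotarev) agrees.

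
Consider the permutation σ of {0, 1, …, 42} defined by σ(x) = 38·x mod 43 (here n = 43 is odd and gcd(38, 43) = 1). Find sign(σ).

Orbit of 15 under x↦38x: [15, 11, 31, 17, 1, 38, 25]… (length divides ord_43(38)).
Decompose π into cycles: lengths [21, 21, 1] (3 cycles, including the fixed point 0).
sign(π) = (−1)^{n − #cycles} = (−1)^{43−3} = (−1)^40 = +1.
Check: (38/43) = +1 by Zolotarev.

+1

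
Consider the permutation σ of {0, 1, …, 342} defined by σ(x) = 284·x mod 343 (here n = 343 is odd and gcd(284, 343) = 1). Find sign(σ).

+1

Start at x=15: 15 → 144 → 79 → 141 → 256 → 331 → 22 → … (one orbit).
Cycle lengths of π_284 on ℤ/343ℤ: [147, 147, 21, 21, 3, 3, 1]; 7 cycles in total.
343 − 7 = 336 transpositions; sign(π) = (−1)^336 = +1.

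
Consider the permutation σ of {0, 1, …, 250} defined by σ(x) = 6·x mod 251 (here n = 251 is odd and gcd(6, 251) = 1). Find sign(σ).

-1

Start at x=187: 187 → 118 → 206 → 232 → 137 → 69 → 163 → … (one orbit).
Cycle lengths of π_6 on ℤ/251ℤ: [250, 1]; 2 cycles in total.
sign(π) = (−1)^{n − #cycles} = (−1)^{251−2} = (−1)^249 = -1.
Zolotarev: (6|251) = -1, matching the cycle-count sign.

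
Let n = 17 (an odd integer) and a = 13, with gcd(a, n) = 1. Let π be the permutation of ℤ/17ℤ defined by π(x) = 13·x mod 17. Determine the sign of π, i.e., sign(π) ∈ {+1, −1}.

+1

Trace 13: π^k(13) = [13, 16, 4, 1] for k=0..3.
Cycle type of π: 4×4 + 1; total 5 cycles.
n − c = 17 − 5 = 12; sign = (−1)^12 = +1.
Zolotarev: (13|17) = +1, matching the cycle-count sign.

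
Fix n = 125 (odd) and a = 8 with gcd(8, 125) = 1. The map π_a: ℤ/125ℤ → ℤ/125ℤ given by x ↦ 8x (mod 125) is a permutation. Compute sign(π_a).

-1

Start at x=117: 117 → 61 → 113 → 29 → 107 → 106 → 98 → … (one orbit).
π_8 has 4 disjoint cycles with lengths [100, 20, 4, 1] on {0,…,124}.
With 4 cycles on 125 points, sign = (−1)^{125−4} = -1.
(8|125)_J = -1 (Zolotarev's lemma cross-check).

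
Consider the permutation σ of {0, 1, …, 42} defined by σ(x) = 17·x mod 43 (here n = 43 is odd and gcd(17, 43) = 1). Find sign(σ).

Trace 14: π^k(14) = [14, 23, 4, 25, 38, 1, 17] for k=0..6.
Decompose π into cycles: lengths [21, 21, 1] (3 cycles, including the fixed point 0).
3 cycles on 43: each ℓ→(−1)^(ℓ−1), product (−1)^40 = +1.
Via Zolotarev, sign(π_{17}) = (17|43) = +1.

+1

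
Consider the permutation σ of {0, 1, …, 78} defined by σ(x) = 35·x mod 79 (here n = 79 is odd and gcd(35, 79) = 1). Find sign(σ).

Start at x=66: 66 → 19 → 33 → 49 → 56 → 64 → 28 → … (one orbit).
π_35 has 2 disjoint cycles with lengths [78, 1] on {0,…,78}.
Σ(ℓ_i−1) = 79−2 = 77; sign = (−1)^77 = -1.

-1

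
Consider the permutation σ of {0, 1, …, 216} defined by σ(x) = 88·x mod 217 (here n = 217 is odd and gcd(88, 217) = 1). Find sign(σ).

-1

Orbit of 1 under x↦88x: [1, 88, 149, 92, 67, 37]… (length divides ord_217(88)).
π_88 has 38 disjoint cycles with lengths [6, 6, 6, 6, 6, 6, 6, 6, 6, 6, 6, 6, 6, 6, 6, 6, 6, 6, 6, 6, 6, 6, 6, 6, 6, 6, 6, 6, 6, 6, 6, 6, 6, 6, 6, 3, 3, 1] on {0,…,216}.
217 − 38 = 179 transpositions; sign(π) = (−1)^179 = -1.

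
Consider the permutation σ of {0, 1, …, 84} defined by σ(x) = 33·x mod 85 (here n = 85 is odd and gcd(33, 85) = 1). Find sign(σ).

Orbit of 69 under x↦33x: [69, 67, 1, 33]… (length divides ord_85(33)).
26 cycles of lengths [4, 4, 4, 4, 4, 4, 4, 4, 4, 4, 4, 4, 4, 4, 4, 4, 4, 2, 2, 2, 2, 2, 2, 2, 2, 1].
With 26 cycles on 85 points, sign = (−1)^{85−26} = -1.
Via Zolotarev, sign(π_{33}) = (33|85) = -1.

-1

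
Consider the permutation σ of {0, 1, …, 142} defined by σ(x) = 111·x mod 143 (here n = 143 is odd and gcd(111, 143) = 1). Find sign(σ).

-1

Start at x=122: 122 → 100 → 89 → 12 → 45 → 133 → 34 → … (one orbit).
Decompose π into cycles: lengths [12, 12, 12, 12, 12, 12, 12, 12, 12, 12, 12, 1, 1, 1, 1, 1, 1, 1, 1, 1, 1, 1] (22 cycles, including the fixed point 0).
22 cycles on 143: each ℓ→(−1)^(ℓ−1), product (−1)^121 = -1.
Check: (111/143) = -1 by Zolotarev.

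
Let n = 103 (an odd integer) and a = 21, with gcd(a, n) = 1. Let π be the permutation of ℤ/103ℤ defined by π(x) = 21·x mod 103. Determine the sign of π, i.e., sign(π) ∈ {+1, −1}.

Trace 73: π^k(73) = [73, 91, 57, 64, 5, 2, 42] for k=0..6.
The orbit structure of x ↦ 21x mod 103: 2 orbits of sizes [102, 1].
sign(π) = (−1)^{n − #cycles} = (−1)^{103−2} = (−1)^101 = -1.
Check: (21/103) = -1 by Zolotarev.

-1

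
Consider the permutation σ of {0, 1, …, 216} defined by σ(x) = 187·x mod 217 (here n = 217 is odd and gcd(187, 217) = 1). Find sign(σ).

-1

Trace 1: π^k(1) = [1, 187, 32, 125, 156, 94] for k=0..5.
62 cycles of lengths [6, 6, 6, 6, 6, 6, 6, 6, 6, 6, 6, 6, 6, 6, 6, 6, 6, 6, 6, 6, 6, 6, 6, 6, 6, 6, 6, 6, 6, 6, 6, 1, 1, 1, 1, 1, 1, 1, 1, 1, 1, 1, 1, 1, 1, 1, 1, 1, 1, 1, 1, 1, 1, 1, 1, 1, 1, 1, 1, 1, 1, 1].
n − c = 217 − 62 = 155; sign = (−1)^155 = -1.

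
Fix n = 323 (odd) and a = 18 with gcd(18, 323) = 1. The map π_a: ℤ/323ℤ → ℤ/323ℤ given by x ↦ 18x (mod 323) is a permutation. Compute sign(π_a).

Start at x=18: 18 → 1 → 18 (one orbit).
170 cycles of lengths [2, 2, 2, 2, 2, 2, 2, 2, 2, 2, 2, 2, 2, 2, 2, 2, 2, 2, 2, 2, 2, 2, 2, 2, 2, 2, 2, 2, 2, 2, 2, 2, 2, 2, 2, 2, 2, 2, 2, 2, 2, 2, 2, 2, 2, 2, 2, 2, 2, 2, 2, 2, 2, 2, 2, 2, 2, 2, 2, 2, 2, 2, 2, 2, 2, 2, 2, 2, 2, 2, 2, 2, 2, 2, 2, 2, 2, 2, 2, 2, 2, 2, 2, 2, 2, 2, 2, 2, 2, 2, 2, 2, 2, 2, 2, 2, 2, 2, 2, 2, 2, 2, 2, 2, 2, 2, 2, 2, 2, 2, 2, 2, 2, 2, 2, 2, 2, 2, 2, 2, 2, 2, 2, 2, 2, 2, 2, 2, 2, 2, 2, 2, 2, 2, 2, 2, 2, 2, 2, 2, 2, 2, 2, 2, 2, 2, 2, 2, 2, 2, 2, 2, 2, 1, 1, 1, 1, 1, 1, 1, 1, 1, 1, 1, 1, 1, 1, 1, 1, 1].
170 cycles on 323: each ℓ→(−1)^(ℓ−1), product (−1)^153 = -1.
(18|323)_J = -1 (Zolotarev's lemma cross-check).

-1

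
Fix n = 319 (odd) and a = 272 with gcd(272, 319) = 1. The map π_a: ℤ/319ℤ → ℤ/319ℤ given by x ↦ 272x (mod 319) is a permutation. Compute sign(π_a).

Orbit of 186 under x↦272x: [186, 190, 2, 225, 271, 23, 195]… (length divides ord_319(272)).
π_272 has 5 disjoint cycles with lengths [140, 140, 28, 10, 1] on {0,…,318}.
With 5 cycles on 319 points, sign = (−1)^{319−5} = +1.
(272|319)_J = +1 (Zolotarev's lemma cross-check).

+1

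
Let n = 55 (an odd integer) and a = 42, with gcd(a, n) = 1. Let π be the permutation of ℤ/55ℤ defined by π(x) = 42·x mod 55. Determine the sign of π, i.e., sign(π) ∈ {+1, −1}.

-1

Trace 26: π^k(26) = [26, 47, 49, 23, 31, 37, 14] for k=0..6.
6 cycles of lengths [20, 20, 5, 5, 4, 1].
6 cycles on 55: each ℓ→(−1)^(ℓ−1), product (−1)^49 = -1.
Zolotarev: (42|55) = -1, matching the cycle-count sign.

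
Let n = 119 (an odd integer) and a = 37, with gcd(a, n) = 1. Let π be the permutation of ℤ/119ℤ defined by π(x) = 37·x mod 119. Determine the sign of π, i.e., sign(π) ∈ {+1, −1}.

Start at x=18: 18 → 71 → 9 → 95 → 64 → 107 → 32 → … (one orbit).
π_37 has 6 disjoint cycles with lengths [48, 48, 16, 3, 3, 1] on {0,…,118}.
n − c = 119 − 6 = 113; sign = (−1)^113 = -1.

-1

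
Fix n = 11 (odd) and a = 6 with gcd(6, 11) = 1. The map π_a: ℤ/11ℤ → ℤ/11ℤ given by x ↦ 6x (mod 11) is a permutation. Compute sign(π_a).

Start at x=4: 4 → 2 → 1 → 6 → 3 → 7 → 9 → … (one orbit).
Cycle lengths of π_6 on ℤ/11ℤ: [10, 1]; 2 cycles in total.
sign(π) = (−1)^{n − #cycles} = (−1)^{11−2} = (−1)^9 = -1.
Zolotarev: (6|11) = -1, matching the cycle-count sign.

-1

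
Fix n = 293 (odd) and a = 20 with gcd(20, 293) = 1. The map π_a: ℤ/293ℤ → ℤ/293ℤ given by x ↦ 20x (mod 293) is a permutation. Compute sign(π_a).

Start at x=112: 112 → 189 → 264 → 6 → 120 → 56 → 241 → … (one orbit).
Cycle lengths of π_20 on ℤ/293ℤ: [292, 1]; 2 cycles in total.
293 − 2 = 291 transpositions; sign(π) = (−1)^291 = -1.

-1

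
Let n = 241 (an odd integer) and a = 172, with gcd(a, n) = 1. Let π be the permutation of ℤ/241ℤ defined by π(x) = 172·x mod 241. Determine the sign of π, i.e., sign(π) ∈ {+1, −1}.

-1

Trace 45: π^k(45) = [45, 28, 237, 35, 236, 104, 54] for k=0..6.
π_172 has 2 disjoint cycles with lengths [240, 1] on {0,…,240}.
2 cycles on 241: each ℓ→(−1)^(ℓ−1), product (−1)^239 = -1.
The Jacobi symbol (172|241) = -1 (Zolotarev) agrees.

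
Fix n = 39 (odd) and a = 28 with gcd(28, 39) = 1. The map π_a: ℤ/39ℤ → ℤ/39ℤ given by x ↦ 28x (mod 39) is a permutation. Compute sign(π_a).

Start at x=22: 22 → 31 → 10 → 7 → 1 → 28 → 4 → … (one orbit).
Decompose π into cycles: lengths [12, 12, 12, 1, 1, 1] (6 cycles, including the fixed point 0).
6 cycles on 39: each ℓ→(−1)^(ℓ−1), product (−1)^33 = -1.

-1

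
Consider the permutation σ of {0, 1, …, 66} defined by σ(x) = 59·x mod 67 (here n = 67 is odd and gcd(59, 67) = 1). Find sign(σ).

+1

Start at x=64: 64 → 24 → 9 → 62 → 40 → 15 → 14 → … (one orbit).
Cycle type of π: 11×6 + 1; total 7 cycles.
With 7 cycles on 67 points, sign = (−1)^{67−7} = +1.
The Jacobi symbol (59|67) = +1 (Zolotarev) agrees.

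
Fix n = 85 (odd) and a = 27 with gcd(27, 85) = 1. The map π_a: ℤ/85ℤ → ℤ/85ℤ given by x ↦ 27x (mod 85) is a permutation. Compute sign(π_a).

Trace 27: π^k(27) = [27, 49, 48, 21, 57, 9, 73] for k=0..6.
The orbit structure of x ↦ 27x mod 85: 7 orbits of sizes [16, 16, 16, 16, 16, 4, 1].
n − c = 85 − 7 = 78; sign = (−1)^78 = +1.

+1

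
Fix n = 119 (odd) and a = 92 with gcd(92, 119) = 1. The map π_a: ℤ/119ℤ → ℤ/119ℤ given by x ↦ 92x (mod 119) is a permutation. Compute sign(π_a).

Start at x=106: 106 → 113 → 43 → 29 → 50 → 78 → 36 → … (one orbit).
14 cycles of lengths [16, 16, 16, 16, 16, 16, 16, 1, 1, 1, 1, 1, 1, 1].
Σ(ℓ_i−1) = 119−14 = 105; sign = (−1)^105 = -1.
(92|119)_J = -1 (Zolotarev's lemma cross-check).

-1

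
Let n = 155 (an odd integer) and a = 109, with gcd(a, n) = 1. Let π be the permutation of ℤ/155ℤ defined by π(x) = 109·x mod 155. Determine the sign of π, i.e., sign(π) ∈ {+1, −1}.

Orbit of 66 under x↦109x: [66, 64, 1, 109, 101, 4, 126]… (length divides ord_155(109)).
Cycle type of π: 10×12 + 5×6 + 2×2 + 1; total 21 cycles.
21 cycles on 155: each ℓ→(−1)^(ℓ−1), product (−1)^134 = +1.

+1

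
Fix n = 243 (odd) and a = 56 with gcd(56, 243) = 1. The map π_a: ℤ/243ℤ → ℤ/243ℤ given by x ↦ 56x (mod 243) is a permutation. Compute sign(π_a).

-1

Start at x=167: 167 → 118 → 47 → 202 → 134 → 214 → 77 → … (one orbit).
Decompose π into cycles: lengths [162, 54, 18, 6, 2, 1] (6 cycles, including the fixed point 0).
n − c = 243 − 6 = 237; sign = (−1)^237 = -1.
(56|243)_J = -1 (Zolotarev's lemma cross-check).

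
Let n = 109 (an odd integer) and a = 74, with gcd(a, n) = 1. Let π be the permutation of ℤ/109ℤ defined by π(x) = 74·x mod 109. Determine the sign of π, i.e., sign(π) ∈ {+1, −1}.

Start at x=12: 12 → 16 → 94 → 89 → 46 → 25 → 106 → … (one orbit).
The orbit structure of x ↦ 74x mod 109: 3 orbits of sizes [54, 54, 1].
3 cycles on 109: each ℓ→(−1)^(ℓ−1), product (−1)^106 = +1.
Check: (74/109) = +1 by Zolotarev.

+1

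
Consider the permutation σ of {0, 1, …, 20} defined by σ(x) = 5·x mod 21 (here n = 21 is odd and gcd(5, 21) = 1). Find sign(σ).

+1

Trace 4: π^k(4) = [4, 20, 16, 17, 1, 5] for k=0..5.
Cycle type of π: 6×3 + 2 + 1; total 5 cycles.
21 − 5 = 16 transpositions; sign(π) = (−1)^16 = +1.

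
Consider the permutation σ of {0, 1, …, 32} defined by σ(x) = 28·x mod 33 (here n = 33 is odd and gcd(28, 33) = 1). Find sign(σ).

Start at x=19: 19 → 4 → 13 → 1 → 28 → 25 → 7 → … (one orbit).
The orbit structure of x ↦ 28x mod 33: 6 orbits of sizes [10, 10, 10, 1, 1, 1].
n − c = 33 − 6 = 27; sign = (−1)^27 = -1.
Check: (28/33) = -1 by Zolotarev.

-1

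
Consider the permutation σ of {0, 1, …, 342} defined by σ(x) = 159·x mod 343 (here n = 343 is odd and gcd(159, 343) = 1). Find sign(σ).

Start at x=295: 295 → 257 → 46 → 111 → 156 → 108 → 22 → … (one orbit).
4 cycles of lengths [294, 42, 6, 1].
n − c = 343 − 4 = 339; sign = (−1)^339 = -1.
(159|343)_J = -1 (Zolotarev's lemma cross-check).

-1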